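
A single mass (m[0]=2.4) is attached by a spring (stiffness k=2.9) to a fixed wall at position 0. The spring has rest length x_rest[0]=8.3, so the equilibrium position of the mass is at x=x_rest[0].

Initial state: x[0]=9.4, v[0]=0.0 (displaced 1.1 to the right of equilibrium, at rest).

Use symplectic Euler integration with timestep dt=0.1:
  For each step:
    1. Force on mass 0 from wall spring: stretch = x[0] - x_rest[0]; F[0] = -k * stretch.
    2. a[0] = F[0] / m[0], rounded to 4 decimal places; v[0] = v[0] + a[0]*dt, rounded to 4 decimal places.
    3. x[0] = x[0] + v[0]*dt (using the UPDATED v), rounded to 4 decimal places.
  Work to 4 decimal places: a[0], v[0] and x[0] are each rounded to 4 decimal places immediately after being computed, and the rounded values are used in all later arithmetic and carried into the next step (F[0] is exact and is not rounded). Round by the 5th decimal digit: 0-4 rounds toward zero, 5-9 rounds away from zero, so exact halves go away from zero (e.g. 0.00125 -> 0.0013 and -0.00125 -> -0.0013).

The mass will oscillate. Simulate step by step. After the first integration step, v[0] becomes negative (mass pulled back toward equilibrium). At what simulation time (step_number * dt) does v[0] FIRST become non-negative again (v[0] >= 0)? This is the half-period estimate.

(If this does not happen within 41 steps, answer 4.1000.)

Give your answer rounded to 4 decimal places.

Answer: 2.9000

Derivation:
Step 0: x=[9.4000] v=[0.0000]
Step 1: x=[9.3867] v=[-0.1329]
Step 2: x=[9.3603] v=[-0.2642]
Step 3: x=[9.3211] v=[-0.3923]
Step 4: x=[9.2695] v=[-0.5157]
Step 5: x=[9.2062] v=[-0.6329]
Step 6: x=[9.1320] v=[-0.7424]
Step 7: x=[9.0477] v=[-0.8429]
Step 8: x=[8.9544] v=[-0.9333]
Step 9: x=[8.8532] v=[-1.0124]
Step 10: x=[8.7453] v=[-1.0793]
Step 11: x=[8.6320] v=[-1.1331]
Step 12: x=[8.5147] v=[-1.1732]
Step 13: x=[8.3948] v=[-1.1991]
Step 14: x=[8.2737] v=[-1.2106]
Step 15: x=[8.1530] v=[-1.2074]
Step 16: x=[8.0340] v=[-1.1896]
Step 17: x=[7.9183] v=[-1.1575]
Step 18: x=[7.8072] v=[-1.1114]
Step 19: x=[7.7020] v=[-1.0519]
Step 20: x=[7.6040] v=[-0.9796]
Step 21: x=[7.5145] v=[-0.8955]
Step 22: x=[7.4344] v=[-0.8006]
Step 23: x=[7.3648] v=[-0.6960]
Step 24: x=[7.3065] v=[-0.5830]
Step 25: x=[7.2602] v=[-0.4630]
Step 26: x=[7.2265] v=[-0.3374]
Step 27: x=[7.2057] v=[-0.2077]
Step 28: x=[7.1982] v=[-0.0755]
Step 29: x=[7.2040] v=[0.0576]
First v>=0 after going negative at step 29, time=2.9000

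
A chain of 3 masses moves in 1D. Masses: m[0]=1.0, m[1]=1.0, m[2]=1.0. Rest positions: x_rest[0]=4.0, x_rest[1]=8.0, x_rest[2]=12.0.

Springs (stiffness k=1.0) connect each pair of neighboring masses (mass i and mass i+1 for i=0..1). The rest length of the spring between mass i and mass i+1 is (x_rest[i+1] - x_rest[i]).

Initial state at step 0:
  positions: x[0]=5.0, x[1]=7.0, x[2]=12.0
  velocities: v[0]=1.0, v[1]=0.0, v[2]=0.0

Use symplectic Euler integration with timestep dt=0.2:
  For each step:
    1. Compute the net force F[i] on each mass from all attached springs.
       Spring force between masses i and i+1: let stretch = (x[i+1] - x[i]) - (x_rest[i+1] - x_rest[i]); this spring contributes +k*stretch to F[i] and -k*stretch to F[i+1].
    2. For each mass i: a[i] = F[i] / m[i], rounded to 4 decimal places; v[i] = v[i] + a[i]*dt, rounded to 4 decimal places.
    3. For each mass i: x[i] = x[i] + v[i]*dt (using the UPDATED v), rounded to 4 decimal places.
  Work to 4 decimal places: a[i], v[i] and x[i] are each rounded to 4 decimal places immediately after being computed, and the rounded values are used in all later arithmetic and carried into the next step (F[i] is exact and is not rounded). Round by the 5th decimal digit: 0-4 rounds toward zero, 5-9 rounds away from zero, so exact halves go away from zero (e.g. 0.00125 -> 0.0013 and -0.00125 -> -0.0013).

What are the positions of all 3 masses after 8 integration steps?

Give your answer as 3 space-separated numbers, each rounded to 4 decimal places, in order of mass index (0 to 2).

Step 0: x=[5.0000 7.0000 12.0000] v=[1.0000 0.0000 0.0000]
Step 1: x=[5.1200 7.1200 11.9600] v=[0.6000 0.6000 -0.2000]
Step 2: x=[5.1600 7.3536 11.8864] v=[0.2000 1.1680 -0.3680]
Step 3: x=[5.1277 7.6808 11.7915] v=[-0.1613 1.6358 -0.4746]
Step 4: x=[5.0376 8.0703 11.6922] v=[-0.4507 1.9473 -0.4967]
Step 5: x=[4.9088 8.4833 11.6080] v=[-0.6442 2.0651 -0.4211]
Step 6: x=[4.7629 8.8783 11.5588] v=[-0.7293 1.9751 -0.2460]
Step 7: x=[4.6217 9.2159 11.5624] v=[-0.7062 1.6881 0.0179]
Step 8: x=[4.5042 9.4636 11.6321] v=[-0.5874 1.2386 0.3486]

Answer: 4.5042 9.4636 11.6321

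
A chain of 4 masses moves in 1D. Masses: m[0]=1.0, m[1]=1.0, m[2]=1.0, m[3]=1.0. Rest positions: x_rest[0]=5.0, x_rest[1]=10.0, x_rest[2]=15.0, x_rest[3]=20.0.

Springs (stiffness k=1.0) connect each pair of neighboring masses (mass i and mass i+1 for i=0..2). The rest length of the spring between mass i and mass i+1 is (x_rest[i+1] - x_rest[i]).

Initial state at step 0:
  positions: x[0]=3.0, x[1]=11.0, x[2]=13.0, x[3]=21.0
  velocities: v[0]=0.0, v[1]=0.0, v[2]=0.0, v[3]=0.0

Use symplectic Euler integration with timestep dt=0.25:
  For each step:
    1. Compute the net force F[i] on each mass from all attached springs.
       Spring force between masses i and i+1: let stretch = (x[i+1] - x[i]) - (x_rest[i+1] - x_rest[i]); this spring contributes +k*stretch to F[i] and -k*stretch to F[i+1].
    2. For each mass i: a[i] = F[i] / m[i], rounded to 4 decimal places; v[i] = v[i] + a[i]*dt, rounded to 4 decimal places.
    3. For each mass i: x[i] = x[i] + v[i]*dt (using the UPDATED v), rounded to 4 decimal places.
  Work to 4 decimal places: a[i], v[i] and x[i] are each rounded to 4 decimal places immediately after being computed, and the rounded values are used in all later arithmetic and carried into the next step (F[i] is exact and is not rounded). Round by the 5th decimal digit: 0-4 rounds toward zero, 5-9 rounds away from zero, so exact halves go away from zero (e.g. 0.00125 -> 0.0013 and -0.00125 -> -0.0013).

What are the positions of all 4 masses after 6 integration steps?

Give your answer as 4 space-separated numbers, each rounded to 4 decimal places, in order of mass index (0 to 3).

Step 0: x=[3.0000 11.0000 13.0000 21.0000] v=[0.0000 0.0000 0.0000 0.0000]
Step 1: x=[3.1875 10.6250 13.3750 20.8125] v=[0.7500 -1.5000 1.5000 -0.7500]
Step 2: x=[3.5274 9.9570 14.0430 20.4727] v=[1.3594 -2.6719 2.6719 -1.3594]
Step 3: x=[3.9566 9.1426 14.8575 20.0435] v=[1.7168 -3.2578 3.2578 -1.7168]
Step 4: x=[4.3974 8.3612 15.6389 19.6027] v=[1.7633 -3.1256 3.1256 -1.7633]
Step 5: x=[4.7735 7.7869 16.2132 19.2266] v=[1.5043 -2.2971 2.2971 -1.5043]
Step 6: x=[5.0254 7.5509 16.4492 18.9747] v=[1.0077 -0.9439 0.9439 -1.0077]

Answer: 5.0254 7.5509 16.4492 18.9747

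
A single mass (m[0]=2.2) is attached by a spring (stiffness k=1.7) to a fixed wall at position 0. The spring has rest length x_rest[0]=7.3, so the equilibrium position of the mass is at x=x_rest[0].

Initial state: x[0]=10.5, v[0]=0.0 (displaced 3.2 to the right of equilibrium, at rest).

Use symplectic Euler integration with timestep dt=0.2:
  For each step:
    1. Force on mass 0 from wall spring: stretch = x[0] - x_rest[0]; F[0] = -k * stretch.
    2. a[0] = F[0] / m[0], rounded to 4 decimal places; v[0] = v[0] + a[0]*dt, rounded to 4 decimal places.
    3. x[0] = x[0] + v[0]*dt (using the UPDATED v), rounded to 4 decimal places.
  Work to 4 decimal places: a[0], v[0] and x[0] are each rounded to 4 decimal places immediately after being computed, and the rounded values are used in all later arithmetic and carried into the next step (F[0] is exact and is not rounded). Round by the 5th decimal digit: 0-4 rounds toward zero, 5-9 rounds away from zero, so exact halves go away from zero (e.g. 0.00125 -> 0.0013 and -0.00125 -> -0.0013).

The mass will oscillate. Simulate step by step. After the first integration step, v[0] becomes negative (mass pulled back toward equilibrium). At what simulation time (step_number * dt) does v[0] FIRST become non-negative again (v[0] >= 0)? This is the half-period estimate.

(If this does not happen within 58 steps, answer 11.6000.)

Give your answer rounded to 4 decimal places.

Step 0: x=[10.5000] v=[0.0000]
Step 1: x=[10.4011] v=[-0.4945]
Step 2: x=[10.2063] v=[-0.9738]
Step 3: x=[9.9217] v=[-1.4230]
Step 4: x=[9.5561] v=[-1.8282]
Step 5: x=[9.1207] v=[-2.1769]
Step 6: x=[8.6290] v=[-2.4583]
Step 7: x=[8.0963] v=[-2.6637]
Step 8: x=[7.5389] v=[-2.7868]
Step 9: x=[6.9742] v=[-2.8237]
Step 10: x=[6.4195] v=[-2.7733]
Step 11: x=[5.8921] v=[-2.6372]
Step 12: x=[5.4082] v=[-2.4196]
Step 13: x=[4.9828] v=[-2.1272]
Step 14: x=[4.6290] v=[-1.7691]
Step 15: x=[4.3577] v=[-1.3563]
Step 16: x=[4.1774] v=[-0.9016]
Step 17: x=[4.0936] v=[-0.4190]
Step 18: x=[4.1089] v=[0.0765]
First v>=0 after going negative at step 18, time=3.6000

Answer: 3.6000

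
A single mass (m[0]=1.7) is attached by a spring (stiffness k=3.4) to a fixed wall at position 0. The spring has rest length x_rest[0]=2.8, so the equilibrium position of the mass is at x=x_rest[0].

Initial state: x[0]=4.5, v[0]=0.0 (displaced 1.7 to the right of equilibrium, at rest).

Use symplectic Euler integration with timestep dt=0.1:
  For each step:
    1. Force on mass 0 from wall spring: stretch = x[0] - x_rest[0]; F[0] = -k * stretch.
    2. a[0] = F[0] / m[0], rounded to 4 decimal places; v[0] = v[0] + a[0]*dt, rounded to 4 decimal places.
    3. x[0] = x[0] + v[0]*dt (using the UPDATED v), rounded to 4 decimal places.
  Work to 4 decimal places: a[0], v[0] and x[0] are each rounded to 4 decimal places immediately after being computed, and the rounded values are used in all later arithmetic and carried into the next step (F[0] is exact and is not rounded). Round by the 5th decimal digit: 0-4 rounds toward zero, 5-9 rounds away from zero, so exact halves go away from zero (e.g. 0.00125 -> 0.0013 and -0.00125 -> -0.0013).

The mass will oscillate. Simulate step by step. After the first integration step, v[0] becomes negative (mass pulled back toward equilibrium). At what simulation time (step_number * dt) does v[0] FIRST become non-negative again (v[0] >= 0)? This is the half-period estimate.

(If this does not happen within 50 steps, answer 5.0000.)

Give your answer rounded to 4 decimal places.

Answer: 2.3000

Derivation:
Step 0: x=[4.5000] v=[0.0000]
Step 1: x=[4.4660] v=[-0.3400]
Step 2: x=[4.3987] v=[-0.6732]
Step 3: x=[4.2994] v=[-0.9929]
Step 4: x=[4.1701] v=[-1.2928]
Step 5: x=[4.0134] v=[-1.5668]
Step 6: x=[3.8325] v=[-1.8095]
Step 7: x=[3.6309] v=[-2.0160]
Step 8: x=[3.4127] v=[-2.1822]
Step 9: x=[3.1822] v=[-2.3047]
Step 10: x=[2.9441] v=[-2.3811]
Step 11: x=[2.7031] v=[-2.4099]
Step 12: x=[2.4641] v=[-2.3905]
Step 13: x=[2.2318] v=[-2.3233]
Step 14: x=[2.0108] v=[-2.2097]
Step 15: x=[1.8056] v=[-2.0519]
Step 16: x=[1.6203] v=[-1.8530]
Step 17: x=[1.4586] v=[-1.6171]
Step 18: x=[1.3237] v=[-1.3488]
Step 19: x=[1.2184] v=[-1.0535]
Step 20: x=[1.1447] v=[-0.7372]
Step 21: x=[1.1041] v=[-0.4061]
Step 22: x=[1.0974] v=[-0.0669]
Step 23: x=[1.1248] v=[0.2736]
First v>=0 after going negative at step 23, time=2.3000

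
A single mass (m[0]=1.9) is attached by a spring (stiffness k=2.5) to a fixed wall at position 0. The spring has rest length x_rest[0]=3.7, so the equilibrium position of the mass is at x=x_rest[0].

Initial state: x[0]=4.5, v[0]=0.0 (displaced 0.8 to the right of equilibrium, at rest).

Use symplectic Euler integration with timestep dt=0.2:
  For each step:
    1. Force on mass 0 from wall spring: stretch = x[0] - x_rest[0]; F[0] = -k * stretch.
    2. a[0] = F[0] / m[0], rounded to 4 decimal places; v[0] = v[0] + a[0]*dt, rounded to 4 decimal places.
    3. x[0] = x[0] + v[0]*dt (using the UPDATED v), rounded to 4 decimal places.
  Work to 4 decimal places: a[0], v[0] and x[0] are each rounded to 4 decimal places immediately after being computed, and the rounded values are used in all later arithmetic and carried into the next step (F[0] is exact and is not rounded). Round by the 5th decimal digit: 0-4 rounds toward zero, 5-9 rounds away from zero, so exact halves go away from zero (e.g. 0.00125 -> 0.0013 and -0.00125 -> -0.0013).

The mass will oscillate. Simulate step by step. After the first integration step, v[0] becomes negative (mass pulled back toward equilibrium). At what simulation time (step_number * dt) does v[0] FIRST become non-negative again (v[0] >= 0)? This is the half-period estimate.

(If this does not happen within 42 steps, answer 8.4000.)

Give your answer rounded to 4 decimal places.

Answer: 2.8000

Derivation:
Step 0: x=[4.5000] v=[0.0000]
Step 1: x=[4.4579] v=[-0.2105]
Step 2: x=[4.3759] v=[-0.4099]
Step 3: x=[4.2583] v=[-0.5878]
Step 4: x=[4.1114] v=[-0.7347]
Step 5: x=[3.9428] v=[-0.8430]
Step 6: x=[3.7614] v=[-0.9069]
Step 7: x=[3.5768] v=[-0.9231]
Step 8: x=[3.3987] v=[-0.8907]
Step 9: x=[3.2364] v=[-0.8114]
Step 10: x=[3.0985] v=[-0.6894]
Step 11: x=[2.9923] v=[-0.5311]
Step 12: x=[2.9233] v=[-0.3449]
Step 13: x=[2.8952] v=[-0.1405]
Step 14: x=[2.9095] v=[0.0713]
First v>=0 after going negative at step 14, time=2.8000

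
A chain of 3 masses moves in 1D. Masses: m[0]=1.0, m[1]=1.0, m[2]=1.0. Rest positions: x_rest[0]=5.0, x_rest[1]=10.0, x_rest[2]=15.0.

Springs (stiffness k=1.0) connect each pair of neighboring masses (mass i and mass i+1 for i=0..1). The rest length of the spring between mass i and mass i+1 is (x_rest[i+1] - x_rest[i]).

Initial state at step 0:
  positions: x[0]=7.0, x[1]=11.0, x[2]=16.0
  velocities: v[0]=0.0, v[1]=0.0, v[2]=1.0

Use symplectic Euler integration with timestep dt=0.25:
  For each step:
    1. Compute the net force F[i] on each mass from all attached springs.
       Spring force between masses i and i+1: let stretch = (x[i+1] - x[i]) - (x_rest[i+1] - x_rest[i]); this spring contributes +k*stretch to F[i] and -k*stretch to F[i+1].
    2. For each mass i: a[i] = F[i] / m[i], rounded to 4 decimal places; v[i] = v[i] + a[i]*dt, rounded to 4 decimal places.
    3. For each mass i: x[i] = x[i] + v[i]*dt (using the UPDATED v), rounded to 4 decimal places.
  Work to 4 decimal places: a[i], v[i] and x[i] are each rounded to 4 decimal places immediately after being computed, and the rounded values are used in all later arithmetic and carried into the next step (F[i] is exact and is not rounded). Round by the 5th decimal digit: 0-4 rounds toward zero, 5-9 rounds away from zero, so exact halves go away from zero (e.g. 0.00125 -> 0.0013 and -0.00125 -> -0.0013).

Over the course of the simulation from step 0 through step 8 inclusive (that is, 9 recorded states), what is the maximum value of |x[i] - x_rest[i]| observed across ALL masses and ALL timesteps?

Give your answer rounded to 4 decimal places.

Step 0: x=[7.0000 11.0000 16.0000] v=[0.0000 0.0000 1.0000]
Step 1: x=[6.9375 11.0625 16.2500] v=[-0.2500 0.2500 1.0000]
Step 2: x=[6.8203 11.1914 16.4883] v=[-0.4688 0.5156 0.9531]
Step 3: x=[6.6638 11.3782 16.7080] v=[-0.6260 0.7471 0.8789]
Step 4: x=[6.4895 11.6035 16.9071] v=[-0.6974 0.9010 0.7965]
Step 5: x=[6.3223 11.8406 17.0873] v=[-0.6689 0.9484 0.7206]
Step 6: x=[6.1875 12.0607 17.2520] v=[-0.5393 0.8805 0.6589]
Step 7: x=[6.1073 12.2382 17.4048] v=[-0.3210 0.7100 0.6111]
Step 8: x=[6.0977 12.3554 17.5472] v=[-0.0383 0.4689 0.5695]
Max displacement = 2.5472

Answer: 2.5472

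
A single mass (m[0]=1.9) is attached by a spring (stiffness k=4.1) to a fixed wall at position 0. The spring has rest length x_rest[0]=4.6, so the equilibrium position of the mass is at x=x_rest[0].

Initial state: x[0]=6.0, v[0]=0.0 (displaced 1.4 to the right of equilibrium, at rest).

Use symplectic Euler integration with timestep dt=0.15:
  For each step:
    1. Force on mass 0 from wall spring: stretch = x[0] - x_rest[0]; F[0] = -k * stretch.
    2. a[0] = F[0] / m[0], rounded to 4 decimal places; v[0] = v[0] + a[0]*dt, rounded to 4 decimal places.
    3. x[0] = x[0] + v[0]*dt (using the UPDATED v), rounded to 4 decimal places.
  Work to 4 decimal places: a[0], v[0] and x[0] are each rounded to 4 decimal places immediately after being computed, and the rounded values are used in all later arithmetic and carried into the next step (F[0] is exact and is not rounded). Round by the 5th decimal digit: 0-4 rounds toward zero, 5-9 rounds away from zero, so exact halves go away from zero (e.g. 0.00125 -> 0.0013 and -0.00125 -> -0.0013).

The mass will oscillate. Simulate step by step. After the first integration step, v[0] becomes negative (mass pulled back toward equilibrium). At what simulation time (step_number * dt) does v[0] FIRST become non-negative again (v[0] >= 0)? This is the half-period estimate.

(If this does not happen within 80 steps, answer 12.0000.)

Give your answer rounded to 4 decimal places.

Step 0: x=[6.0000] v=[0.0000]
Step 1: x=[5.9320] v=[-0.4532]
Step 2: x=[5.7994] v=[-0.8843]
Step 3: x=[5.6085] v=[-1.2725]
Step 4: x=[5.3687] v=[-1.5989]
Step 5: x=[5.0915] v=[-1.8477]
Step 6: x=[4.7905] v=[-2.0068]
Step 7: x=[4.4802] v=[-2.0685]
Step 8: x=[4.1757] v=[-2.0297]
Step 9: x=[3.8918] v=[-1.8924]
Step 10: x=[3.6423] v=[-1.6632]
Step 11: x=[3.4393] v=[-1.3532]
Step 12: x=[3.2927] v=[-0.9775]
Step 13: x=[3.2095] v=[-0.5544]
Step 14: x=[3.1939] v=[-0.1043]
Step 15: x=[3.2465] v=[0.3508]
First v>=0 after going negative at step 15, time=2.2500

Answer: 2.2500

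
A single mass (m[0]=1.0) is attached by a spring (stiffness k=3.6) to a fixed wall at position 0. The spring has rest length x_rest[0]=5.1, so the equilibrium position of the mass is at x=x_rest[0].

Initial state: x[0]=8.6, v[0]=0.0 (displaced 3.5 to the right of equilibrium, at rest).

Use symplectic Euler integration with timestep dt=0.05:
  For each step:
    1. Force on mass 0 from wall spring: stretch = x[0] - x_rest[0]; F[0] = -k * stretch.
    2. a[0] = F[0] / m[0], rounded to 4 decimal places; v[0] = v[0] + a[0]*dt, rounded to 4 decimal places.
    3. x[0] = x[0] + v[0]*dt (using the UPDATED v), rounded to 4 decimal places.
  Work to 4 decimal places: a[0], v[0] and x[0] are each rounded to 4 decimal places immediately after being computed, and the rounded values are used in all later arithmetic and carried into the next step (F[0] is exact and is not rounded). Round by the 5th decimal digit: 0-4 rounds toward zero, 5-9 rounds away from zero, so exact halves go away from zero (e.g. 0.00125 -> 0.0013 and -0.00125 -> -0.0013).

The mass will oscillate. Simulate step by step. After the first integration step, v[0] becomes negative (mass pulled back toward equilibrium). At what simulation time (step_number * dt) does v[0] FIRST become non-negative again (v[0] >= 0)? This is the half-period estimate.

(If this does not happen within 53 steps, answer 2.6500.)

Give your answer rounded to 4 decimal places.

Answer: 1.7000

Derivation:
Step 0: x=[8.6000] v=[0.0000]
Step 1: x=[8.5685] v=[-0.6300]
Step 2: x=[8.5058] v=[-1.2543]
Step 3: x=[8.4124] v=[-1.8673]
Step 4: x=[8.2892] v=[-2.4635]
Step 5: x=[8.1373] v=[-3.0376]
Step 6: x=[7.9581] v=[-3.5843]
Step 7: x=[7.7532] v=[-4.0988]
Step 8: x=[7.5244] v=[-4.5764]
Step 9: x=[7.2738] v=[-5.0128]
Step 10: x=[7.0036] v=[-5.4041]
Step 11: x=[6.7163] v=[-5.7468]
Step 12: x=[6.4144] v=[-6.0377]
Step 13: x=[6.1007] v=[-6.2743]
Step 14: x=[5.7780] v=[-6.4544]
Step 15: x=[5.4492] v=[-6.5764]
Step 16: x=[5.1172] v=[-6.6393]
Step 17: x=[4.7851] v=[-6.6424]
Step 18: x=[4.4558] v=[-6.5857]
Step 19: x=[4.1323] v=[-6.4697]
Step 20: x=[3.8175] v=[-6.2955]
Step 21: x=[3.5143] v=[-6.0647]
Step 22: x=[3.2253] v=[-5.7793]
Step 23: x=[2.9532] v=[-5.4419]
Step 24: x=[2.7004] v=[-5.0555]
Step 25: x=[2.4692] v=[-4.6236]
Step 26: x=[2.2617] v=[-4.1501]
Step 27: x=[2.0797] v=[-3.6392]
Step 28: x=[1.9249] v=[-3.0955]
Step 29: x=[1.7987] v=[-2.5240]
Step 30: x=[1.7022] v=[-1.9298]
Step 31: x=[1.6363] v=[-1.3182]
Step 32: x=[1.6016] v=[-0.6947]
Step 33: x=[1.5984] v=[-0.0650]
Step 34: x=[1.6267] v=[0.5653]
First v>=0 after going negative at step 34, time=1.7000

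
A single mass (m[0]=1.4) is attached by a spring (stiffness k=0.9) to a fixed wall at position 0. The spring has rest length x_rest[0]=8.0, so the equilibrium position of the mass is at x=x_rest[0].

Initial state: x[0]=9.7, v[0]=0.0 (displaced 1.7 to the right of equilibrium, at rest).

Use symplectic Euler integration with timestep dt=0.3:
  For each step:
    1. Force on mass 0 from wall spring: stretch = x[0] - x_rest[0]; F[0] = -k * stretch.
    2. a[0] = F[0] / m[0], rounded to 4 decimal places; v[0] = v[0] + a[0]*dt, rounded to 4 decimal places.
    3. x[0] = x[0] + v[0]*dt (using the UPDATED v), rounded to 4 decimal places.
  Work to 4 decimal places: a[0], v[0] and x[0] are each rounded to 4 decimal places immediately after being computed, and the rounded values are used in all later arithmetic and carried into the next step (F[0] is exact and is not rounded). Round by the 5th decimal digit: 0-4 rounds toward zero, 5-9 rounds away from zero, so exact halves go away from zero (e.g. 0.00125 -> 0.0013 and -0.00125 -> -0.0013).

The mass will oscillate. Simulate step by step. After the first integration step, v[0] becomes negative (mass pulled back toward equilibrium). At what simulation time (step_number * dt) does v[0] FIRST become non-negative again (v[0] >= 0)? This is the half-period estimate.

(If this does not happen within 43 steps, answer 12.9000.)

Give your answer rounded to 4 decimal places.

Answer: 4.2000

Derivation:
Step 0: x=[9.7000] v=[0.0000]
Step 1: x=[9.6016] v=[-0.3279]
Step 2: x=[9.4106] v=[-0.6368]
Step 3: x=[9.1380] v=[-0.9088]
Step 4: x=[8.7995] v=[-1.1283]
Step 5: x=[8.4148] v=[-1.2825]
Step 6: x=[8.0061] v=[-1.3625]
Step 7: x=[7.5970] v=[-1.3637]
Step 8: x=[7.2112] v=[-1.2860]
Step 9: x=[6.8710] v=[-1.1339]
Step 10: x=[6.5961] v=[-0.9162]
Step 11: x=[6.4025] v=[-0.6455]
Step 12: x=[6.3013] v=[-0.3374]
Step 13: x=[6.2984] v=[-0.0098]
Step 14: x=[6.3939] v=[0.3184]
First v>=0 after going negative at step 14, time=4.2000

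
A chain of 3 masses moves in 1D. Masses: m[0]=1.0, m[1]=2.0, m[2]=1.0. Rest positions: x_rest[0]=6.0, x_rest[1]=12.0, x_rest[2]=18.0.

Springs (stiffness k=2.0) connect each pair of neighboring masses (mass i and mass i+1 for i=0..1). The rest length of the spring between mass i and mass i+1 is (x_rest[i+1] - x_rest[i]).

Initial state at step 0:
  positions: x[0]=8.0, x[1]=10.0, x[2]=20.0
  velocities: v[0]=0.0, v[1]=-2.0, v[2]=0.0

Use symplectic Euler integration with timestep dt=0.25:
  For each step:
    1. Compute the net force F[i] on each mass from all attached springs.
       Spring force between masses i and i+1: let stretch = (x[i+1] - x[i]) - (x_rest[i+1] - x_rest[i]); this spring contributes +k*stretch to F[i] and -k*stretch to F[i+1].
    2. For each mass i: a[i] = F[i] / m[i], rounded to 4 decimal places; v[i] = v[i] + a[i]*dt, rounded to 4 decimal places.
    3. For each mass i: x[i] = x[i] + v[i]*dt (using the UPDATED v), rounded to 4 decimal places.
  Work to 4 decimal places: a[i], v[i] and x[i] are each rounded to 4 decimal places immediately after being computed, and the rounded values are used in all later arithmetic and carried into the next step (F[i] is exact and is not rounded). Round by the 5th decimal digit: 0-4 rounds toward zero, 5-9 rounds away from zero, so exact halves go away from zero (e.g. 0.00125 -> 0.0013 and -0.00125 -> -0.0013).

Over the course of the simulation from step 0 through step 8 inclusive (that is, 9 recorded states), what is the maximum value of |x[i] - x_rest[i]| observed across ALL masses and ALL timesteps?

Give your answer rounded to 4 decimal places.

Answer: 3.5952

Derivation:
Step 0: x=[8.0000 10.0000 20.0000] v=[0.0000 -2.0000 0.0000]
Step 1: x=[7.5000 10.0000 19.5000] v=[-2.0000 0.0000 -2.0000]
Step 2: x=[6.5625 10.4375 18.5625] v=[-3.7500 1.7500 -3.7500]
Step 3: x=[5.3594 11.1406 17.3594] v=[-4.8125 2.8125 -4.8125]
Step 4: x=[4.1289 11.8711 16.1289] v=[-4.9219 2.9219 -4.9219]
Step 5: x=[3.1162 12.3838 15.1162] v=[-4.0508 2.0508 -4.0508]
Step 6: x=[2.5120 12.4881 14.5120] v=[-2.4170 0.4170 -2.4170]
Step 7: x=[2.4048 12.0953 14.4048] v=[-0.4290 -1.5711 -0.4290]
Step 8: x=[2.7589 11.2412 14.7589] v=[1.4163 -3.4164 1.4163]
Max displacement = 3.5952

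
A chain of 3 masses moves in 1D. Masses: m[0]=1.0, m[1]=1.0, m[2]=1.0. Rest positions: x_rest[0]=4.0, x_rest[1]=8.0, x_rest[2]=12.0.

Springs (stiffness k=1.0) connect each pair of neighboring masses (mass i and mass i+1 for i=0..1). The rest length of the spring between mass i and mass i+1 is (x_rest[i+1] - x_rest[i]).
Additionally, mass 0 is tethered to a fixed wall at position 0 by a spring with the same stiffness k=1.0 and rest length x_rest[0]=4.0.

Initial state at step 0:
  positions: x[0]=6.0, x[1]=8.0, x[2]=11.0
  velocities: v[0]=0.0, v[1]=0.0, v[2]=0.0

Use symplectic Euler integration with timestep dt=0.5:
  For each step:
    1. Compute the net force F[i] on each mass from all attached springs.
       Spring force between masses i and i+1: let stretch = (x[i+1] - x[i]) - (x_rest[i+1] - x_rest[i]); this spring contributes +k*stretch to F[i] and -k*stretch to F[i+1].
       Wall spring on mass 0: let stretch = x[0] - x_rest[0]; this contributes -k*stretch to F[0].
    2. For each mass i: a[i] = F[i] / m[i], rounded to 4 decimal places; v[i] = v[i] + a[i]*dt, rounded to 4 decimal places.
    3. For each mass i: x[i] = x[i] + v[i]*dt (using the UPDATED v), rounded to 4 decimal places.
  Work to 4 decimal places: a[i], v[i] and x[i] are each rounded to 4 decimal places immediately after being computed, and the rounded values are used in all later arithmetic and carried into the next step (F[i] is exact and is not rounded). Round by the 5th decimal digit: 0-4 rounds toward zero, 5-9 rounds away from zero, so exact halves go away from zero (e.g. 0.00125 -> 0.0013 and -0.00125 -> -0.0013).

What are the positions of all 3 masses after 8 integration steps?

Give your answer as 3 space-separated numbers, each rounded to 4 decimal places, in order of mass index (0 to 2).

Answer: 4.9612 8.5257 11.1863

Derivation:
Step 0: x=[6.0000 8.0000 11.0000] v=[0.0000 0.0000 0.0000]
Step 1: x=[5.0000 8.2500 11.2500] v=[-2.0000 0.5000 0.5000]
Step 2: x=[3.5625 8.4375 11.7500] v=[-2.8750 0.3750 1.0000]
Step 3: x=[2.4531 8.2344 12.4219] v=[-2.2188 -0.4063 1.3438]
Step 4: x=[2.1758 7.6328 13.0470] v=[-0.5547 -1.2032 1.2501]
Step 5: x=[2.7188 7.0205 13.3185] v=[1.0859 -1.2246 0.5430]
Step 6: x=[3.6575 6.9073 13.0155] v=[1.8774 -0.2265 -0.6060]
Step 7: x=[4.4943 7.5087 12.1855] v=[1.6736 1.2027 -1.6601]
Step 8: x=[4.9612 8.5257 11.1863] v=[0.9337 2.0339 -1.9985]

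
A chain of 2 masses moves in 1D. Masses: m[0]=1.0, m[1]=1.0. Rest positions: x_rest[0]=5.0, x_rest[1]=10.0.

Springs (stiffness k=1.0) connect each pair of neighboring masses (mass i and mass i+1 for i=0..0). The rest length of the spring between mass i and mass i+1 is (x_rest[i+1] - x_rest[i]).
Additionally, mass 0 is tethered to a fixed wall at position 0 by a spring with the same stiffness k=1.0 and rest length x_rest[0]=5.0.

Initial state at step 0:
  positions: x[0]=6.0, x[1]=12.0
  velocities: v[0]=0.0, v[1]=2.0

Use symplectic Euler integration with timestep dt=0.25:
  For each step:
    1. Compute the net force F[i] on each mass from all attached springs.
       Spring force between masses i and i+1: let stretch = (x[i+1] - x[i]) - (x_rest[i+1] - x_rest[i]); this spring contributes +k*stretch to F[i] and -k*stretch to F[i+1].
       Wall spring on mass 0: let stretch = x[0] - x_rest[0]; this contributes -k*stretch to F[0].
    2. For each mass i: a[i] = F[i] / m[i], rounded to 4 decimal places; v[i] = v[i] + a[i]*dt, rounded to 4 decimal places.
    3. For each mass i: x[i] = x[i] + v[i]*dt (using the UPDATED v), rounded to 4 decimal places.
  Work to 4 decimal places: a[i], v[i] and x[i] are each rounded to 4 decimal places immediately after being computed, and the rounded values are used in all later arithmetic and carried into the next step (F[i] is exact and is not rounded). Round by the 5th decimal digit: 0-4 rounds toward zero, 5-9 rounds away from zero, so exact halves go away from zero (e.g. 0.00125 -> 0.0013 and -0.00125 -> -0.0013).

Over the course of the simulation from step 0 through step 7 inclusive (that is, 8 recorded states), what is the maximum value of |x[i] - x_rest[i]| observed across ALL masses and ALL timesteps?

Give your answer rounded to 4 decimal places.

Answer: 3.1407

Derivation:
Step 0: x=[6.0000 12.0000] v=[0.0000 2.0000]
Step 1: x=[6.0000 12.4375] v=[0.0000 1.7500]
Step 2: x=[6.0274 12.7852] v=[0.1094 1.3906]
Step 3: x=[6.1004 13.0230] v=[0.2920 0.9512]
Step 4: x=[6.2248 13.1407] v=[0.4976 0.4706]
Step 5: x=[6.3924 13.1386] v=[0.6704 -0.0084]
Step 6: x=[6.5821 13.0274] v=[0.7589 -0.4450]
Step 7: x=[6.7633 12.8258] v=[0.7247 -0.8063]
Max displacement = 3.1407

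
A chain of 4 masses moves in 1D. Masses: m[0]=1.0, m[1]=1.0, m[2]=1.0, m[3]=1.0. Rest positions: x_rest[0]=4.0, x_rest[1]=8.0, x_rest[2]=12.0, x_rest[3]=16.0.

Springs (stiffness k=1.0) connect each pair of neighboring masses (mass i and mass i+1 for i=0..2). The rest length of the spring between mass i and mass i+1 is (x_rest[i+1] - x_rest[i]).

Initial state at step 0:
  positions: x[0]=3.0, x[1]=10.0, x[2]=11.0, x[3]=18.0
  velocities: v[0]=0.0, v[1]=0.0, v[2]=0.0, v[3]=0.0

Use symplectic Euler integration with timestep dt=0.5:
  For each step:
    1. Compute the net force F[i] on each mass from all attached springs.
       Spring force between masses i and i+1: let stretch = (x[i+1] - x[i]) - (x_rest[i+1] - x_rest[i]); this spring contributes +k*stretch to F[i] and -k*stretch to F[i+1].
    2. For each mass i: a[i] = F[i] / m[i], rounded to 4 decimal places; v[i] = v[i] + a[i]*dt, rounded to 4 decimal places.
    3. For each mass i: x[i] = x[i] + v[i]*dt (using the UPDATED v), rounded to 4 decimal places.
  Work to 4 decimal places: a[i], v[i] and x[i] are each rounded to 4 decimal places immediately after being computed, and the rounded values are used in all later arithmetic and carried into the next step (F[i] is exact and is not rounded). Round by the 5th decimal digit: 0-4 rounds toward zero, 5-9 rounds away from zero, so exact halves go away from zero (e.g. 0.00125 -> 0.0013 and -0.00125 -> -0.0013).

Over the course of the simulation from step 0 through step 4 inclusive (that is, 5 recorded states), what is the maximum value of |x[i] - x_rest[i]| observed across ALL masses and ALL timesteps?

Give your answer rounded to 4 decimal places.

Step 0: x=[3.0000 10.0000 11.0000 18.0000] v=[0.0000 0.0000 0.0000 0.0000]
Step 1: x=[3.7500 8.5000 12.5000 17.2500] v=[1.5000 -3.0000 3.0000 -1.5000]
Step 2: x=[4.6875 6.8125 14.1875 16.3125] v=[1.8750 -3.3750 3.3750 -1.8750]
Step 3: x=[5.1563 6.4375 14.5625 15.8438] v=[0.9375 -0.7500 0.7500 -0.9375]
Step 4: x=[4.9454 7.7735 13.2266 16.0548] v=[-0.4219 2.6719 -2.6719 0.4219]
Max displacement = 2.5625

Answer: 2.5625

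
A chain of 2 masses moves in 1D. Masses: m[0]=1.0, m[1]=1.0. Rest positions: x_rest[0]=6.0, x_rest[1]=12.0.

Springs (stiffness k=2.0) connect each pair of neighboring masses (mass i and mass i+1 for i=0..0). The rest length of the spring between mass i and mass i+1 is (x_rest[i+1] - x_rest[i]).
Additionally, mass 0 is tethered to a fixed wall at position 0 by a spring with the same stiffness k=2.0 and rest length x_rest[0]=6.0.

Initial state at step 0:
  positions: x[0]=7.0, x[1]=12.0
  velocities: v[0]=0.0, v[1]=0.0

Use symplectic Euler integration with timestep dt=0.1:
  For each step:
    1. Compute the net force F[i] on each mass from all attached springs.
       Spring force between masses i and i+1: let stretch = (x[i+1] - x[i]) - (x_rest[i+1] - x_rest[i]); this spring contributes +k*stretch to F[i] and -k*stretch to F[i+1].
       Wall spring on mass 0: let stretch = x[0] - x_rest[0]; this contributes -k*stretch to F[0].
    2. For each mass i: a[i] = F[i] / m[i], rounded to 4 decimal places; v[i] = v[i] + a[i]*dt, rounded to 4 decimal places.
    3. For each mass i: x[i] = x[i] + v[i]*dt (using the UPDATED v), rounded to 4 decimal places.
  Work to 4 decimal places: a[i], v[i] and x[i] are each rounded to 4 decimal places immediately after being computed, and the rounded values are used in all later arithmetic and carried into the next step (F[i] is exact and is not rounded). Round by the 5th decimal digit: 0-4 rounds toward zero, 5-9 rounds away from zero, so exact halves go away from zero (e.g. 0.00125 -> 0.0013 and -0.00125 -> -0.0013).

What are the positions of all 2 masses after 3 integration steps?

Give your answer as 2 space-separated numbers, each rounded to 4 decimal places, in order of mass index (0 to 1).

Answer: 6.7699 12.1141

Derivation:
Step 0: x=[7.0000 12.0000] v=[0.0000 0.0000]
Step 1: x=[6.9600 12.0200] v=[-0.4000 0.2000]
Step 2: x=[6.8820 12.0588] v=[-0.7800 0.3880]
Step 3: x=[6.7699 12.1141] v=[-1.1210 0.5526]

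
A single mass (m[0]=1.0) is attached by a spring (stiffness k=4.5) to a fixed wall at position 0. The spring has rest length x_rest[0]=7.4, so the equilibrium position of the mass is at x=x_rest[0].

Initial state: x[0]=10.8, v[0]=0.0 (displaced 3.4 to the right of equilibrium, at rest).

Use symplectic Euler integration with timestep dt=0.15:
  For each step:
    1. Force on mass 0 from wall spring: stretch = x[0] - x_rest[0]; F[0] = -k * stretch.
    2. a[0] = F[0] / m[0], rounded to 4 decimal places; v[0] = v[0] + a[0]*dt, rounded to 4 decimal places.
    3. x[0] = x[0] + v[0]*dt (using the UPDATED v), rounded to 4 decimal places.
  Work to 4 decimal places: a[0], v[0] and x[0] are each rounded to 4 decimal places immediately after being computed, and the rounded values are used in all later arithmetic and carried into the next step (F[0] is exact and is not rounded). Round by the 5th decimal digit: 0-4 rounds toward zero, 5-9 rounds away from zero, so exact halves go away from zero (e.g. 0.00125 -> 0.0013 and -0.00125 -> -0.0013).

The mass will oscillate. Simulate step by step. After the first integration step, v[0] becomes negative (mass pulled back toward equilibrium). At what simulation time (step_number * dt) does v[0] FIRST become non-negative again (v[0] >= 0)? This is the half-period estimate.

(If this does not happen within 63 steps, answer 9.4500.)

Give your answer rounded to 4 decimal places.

Answer: 1.5000

Derivation:
Step 0: x=[10.8000] v=[0.0000]
Step 1: x=[10.4558] v=[-2.2950]
Step 2: x=[9.8021] v=[-4.3577]
Step 3: x=[8.9052] v=[-5.9791]
Step 4: x=[7.8559] v=[-6.9951]
Step 5: x=[6.7605] v=[-7.3028]
Step 6: x=[5.7298] v=[-6.8711]
Step 7: x=[4.8682] v=[-5.7437]
Step 8: x=[4.2630] v=[-4.0347]
Step 9: x=[3.9754] v=[-1.9172]
Step 10: x=[4.0346] v=[0.3944]
First v>=0 after going negative at step 10, time=1.5000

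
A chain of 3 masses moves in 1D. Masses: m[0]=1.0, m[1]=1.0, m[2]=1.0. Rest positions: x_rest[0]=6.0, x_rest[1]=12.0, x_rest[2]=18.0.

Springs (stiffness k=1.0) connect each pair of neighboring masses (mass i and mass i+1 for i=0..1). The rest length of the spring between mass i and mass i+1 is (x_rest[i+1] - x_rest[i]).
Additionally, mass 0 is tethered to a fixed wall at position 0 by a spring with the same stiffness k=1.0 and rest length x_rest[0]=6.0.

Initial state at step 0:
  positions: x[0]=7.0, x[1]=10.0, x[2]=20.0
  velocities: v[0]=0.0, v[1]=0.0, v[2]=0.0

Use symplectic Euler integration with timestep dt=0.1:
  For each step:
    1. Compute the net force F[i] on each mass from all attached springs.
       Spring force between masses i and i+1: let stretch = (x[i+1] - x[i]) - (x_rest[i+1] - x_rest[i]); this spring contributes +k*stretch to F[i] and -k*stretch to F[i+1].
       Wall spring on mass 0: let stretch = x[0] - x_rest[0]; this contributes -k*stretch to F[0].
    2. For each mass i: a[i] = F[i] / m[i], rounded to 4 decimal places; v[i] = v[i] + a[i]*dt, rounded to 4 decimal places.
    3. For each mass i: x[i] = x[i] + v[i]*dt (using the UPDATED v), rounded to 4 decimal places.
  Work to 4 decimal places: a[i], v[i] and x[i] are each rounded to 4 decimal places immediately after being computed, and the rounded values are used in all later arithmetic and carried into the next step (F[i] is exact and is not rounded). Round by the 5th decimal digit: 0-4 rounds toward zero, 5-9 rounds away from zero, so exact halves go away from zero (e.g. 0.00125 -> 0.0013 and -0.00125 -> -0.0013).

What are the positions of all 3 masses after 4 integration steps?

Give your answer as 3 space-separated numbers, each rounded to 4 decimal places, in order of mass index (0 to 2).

Answer: 6.6222 10.6675 19.6163

Derivation:
Step 0: x=[7.0000 10.0000 20.0000] v=[0.0000 0.0000 0.0000]
Step 1: x=[6.9600 10.0700 19.9600] v=[-0.4000 0.7000 -0.4000]
Step 2: x=[6.8815 10.2078 19.8811] v=[-0.7850 1.3780 -0.7890]
Step 3: x=[6.7675 10.4091 19.7655] v=[-1.1405 2.0127 -1.1563]
Step 4: x=[6.6222 10.6675 19.6163] v=[-1.4531 2.5842 -1.4919]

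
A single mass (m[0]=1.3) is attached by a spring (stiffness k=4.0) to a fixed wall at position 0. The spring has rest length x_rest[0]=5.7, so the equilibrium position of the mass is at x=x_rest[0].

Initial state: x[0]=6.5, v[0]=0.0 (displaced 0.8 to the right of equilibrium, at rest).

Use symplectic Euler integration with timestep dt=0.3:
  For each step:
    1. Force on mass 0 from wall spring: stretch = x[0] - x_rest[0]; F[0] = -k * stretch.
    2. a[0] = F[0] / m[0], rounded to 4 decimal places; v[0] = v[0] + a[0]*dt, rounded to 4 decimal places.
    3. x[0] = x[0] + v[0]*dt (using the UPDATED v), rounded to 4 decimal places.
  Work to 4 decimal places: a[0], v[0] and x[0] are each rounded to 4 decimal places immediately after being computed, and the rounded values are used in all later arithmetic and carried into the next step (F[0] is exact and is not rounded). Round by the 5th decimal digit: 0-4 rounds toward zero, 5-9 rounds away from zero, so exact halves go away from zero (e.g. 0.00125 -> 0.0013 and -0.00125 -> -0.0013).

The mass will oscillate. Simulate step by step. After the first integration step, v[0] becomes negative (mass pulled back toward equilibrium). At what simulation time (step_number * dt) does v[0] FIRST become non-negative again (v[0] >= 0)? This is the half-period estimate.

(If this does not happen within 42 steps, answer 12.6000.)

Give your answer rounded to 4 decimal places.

Answer: 1.8000

Derivation:
Step 0: x=[6.5000] v=[0.0000]
Step 1: x=[6.2785] v=[-0.7385]
Step 2: x=[5.8968] v=[-1.2725]
Step 3: x=[5.4605] v=[-1.4542]
Step 4: x=[5.0906] v=[-1.2331]
Step 5: x=[4.8894] v=[-0.6706]
Step 6: x=[4.9127] v=[0.0777]
First v>=0 after going negative at step 6, time=1.8000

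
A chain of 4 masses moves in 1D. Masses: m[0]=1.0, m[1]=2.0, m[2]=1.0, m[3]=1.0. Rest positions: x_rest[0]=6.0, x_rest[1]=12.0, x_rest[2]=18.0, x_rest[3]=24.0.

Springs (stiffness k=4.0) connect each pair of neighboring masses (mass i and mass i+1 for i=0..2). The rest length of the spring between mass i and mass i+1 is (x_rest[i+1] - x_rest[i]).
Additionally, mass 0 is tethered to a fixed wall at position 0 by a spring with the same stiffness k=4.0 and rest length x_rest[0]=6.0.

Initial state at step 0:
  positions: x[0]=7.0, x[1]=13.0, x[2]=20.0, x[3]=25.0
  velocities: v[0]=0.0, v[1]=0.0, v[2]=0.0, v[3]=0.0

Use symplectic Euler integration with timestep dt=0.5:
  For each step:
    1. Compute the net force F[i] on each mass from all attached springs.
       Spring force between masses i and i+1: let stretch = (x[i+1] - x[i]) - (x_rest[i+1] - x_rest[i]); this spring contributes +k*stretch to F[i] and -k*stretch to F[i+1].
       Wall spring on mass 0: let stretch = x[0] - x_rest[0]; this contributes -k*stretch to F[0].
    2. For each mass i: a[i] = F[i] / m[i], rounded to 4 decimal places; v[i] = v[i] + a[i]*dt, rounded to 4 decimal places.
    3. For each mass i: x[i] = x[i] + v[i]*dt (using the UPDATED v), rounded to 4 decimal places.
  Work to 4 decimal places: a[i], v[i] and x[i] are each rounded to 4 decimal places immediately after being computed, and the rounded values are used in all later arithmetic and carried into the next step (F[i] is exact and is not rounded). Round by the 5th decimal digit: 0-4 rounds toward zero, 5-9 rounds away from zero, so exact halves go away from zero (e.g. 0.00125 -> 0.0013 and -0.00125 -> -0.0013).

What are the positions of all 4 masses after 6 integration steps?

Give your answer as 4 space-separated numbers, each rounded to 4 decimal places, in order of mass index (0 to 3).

Step 0: x=[7.0000 13.0000 20.0000 25.0000] v=[0.0000 0.0000 0.0000 0.0000]
Step 1: x=[6.0000 13.5000 18.0000 26.0000] v=[-2.0000 1.0000 -4.0000 2.0000]
Step 2: x=[6.5000 12.5000 19.5000 25.0000] v=[1.0000 -2.0000 3.0000 -2.0000]
Step 3: x=[6.5000 12.0000 19.5000 24.5000] v=[0.0000 -1.0000 0.0000 -1.0000]
Step 4: x=[5.5000 12.5000 17.0000 25.0000] v=[-2.0000 1.0000 -5.0000 1.0000]
Step 5: x=[6.0000 11.7500 18.0000 23.5000] v=[1.0000 -1.5000 2.0000 -3.0000]
Step 6: x=[6.2500 11.2500 18.2500 22.5000] v=[0.5000 -1.0000 0.5000 -2.0000]

Answer: 6.2500 11.2500 18.2500 22.5000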